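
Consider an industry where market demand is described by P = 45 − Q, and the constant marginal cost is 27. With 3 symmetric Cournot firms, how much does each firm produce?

q_i = 4.5

With 3 symmetric Cournot firms, each firm's FOC gives 45 − 4q = 27, so q = 4.5, Q = 3·4.5 = 13.5, and P = 31.5.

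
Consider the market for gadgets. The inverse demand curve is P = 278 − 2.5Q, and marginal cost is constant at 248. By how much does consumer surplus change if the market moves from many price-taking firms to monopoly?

Under competition P = MC = 248, so Q = (278 − 248)/2.5 = 12.
CS = ½·(278 − 248)·12 = 180.
The monopolist equates marginal revenue to marginal cost: 278 − 5Q = 248, so Q = 6. From demand, P = 263.
CS = ½·(278 − 263)·6 = 45.
Change in consumer surplus: 45 − 180 = −135.

Consumer surplus falls by 135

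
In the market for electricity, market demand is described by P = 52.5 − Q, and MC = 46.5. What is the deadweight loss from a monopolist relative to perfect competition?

Under competition P = MC = 46.5, so Q = (52.5 − 46.5)/1 = 6.
A monopolist chooses Q where MR = MC. MR = 52.5 − 2Q; setting this equal to 46.5 gives Q = 3 and P = 49.5.
DWL is the triangle between Q = 3 and Q = 6: ½·(6 − 3)·(49.5 − 46.5) = 4.5.

DWL = 4.5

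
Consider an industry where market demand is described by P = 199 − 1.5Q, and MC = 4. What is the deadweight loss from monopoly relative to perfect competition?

Perfect competition: P = MC = 4, so 199 − 1.5Q = 4 and Q = 130.
The monopolist equates marginal revenue to marginal cost: 199 − 3Q = 4, so Q = 65. From demand, P = 101.5.
DWL is the triangle between Q = 65 and Q = 130: ½·(130 − 65)·(101.5 − 4) = 3168.75.

DWL = 3168.75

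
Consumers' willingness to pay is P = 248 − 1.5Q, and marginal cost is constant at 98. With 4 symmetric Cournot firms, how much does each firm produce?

Cournot with 4 identical firms: the symmetric best-response condition is 248 − 7.5q = 98. Each firm produces q = 20, total output Q = 80, price P = 128.

q_i = 20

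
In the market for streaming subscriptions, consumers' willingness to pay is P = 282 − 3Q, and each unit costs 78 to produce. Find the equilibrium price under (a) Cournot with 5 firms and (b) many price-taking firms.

In a 5-firm Cournot equilibrium, symmetry and the first-order condition give q = (282 − 78)/(18) = 34/3. So Q = 170/3 and P = 112.
Competitive firms price at marginal cost: P = 78, giving Q = 68.

Cournot: P = 112; Competition: P = 78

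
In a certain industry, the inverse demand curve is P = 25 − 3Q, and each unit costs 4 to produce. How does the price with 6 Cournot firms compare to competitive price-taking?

In a 6-firm Cournot equilibrium, symmetry and the first-order condition give q = (25 − 4)/(21) = 1. So Q = 6 and P = 7.
Perfect competition: P = MC = 4, so 25 − 3Q = 4 and Q = 7.

Cournot: P = 7; Competition: P = 4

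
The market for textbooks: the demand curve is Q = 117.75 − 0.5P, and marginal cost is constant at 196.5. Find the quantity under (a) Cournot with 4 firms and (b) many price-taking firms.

Inverting demand: P = 235.5 − 2Q.
In a 4-firm Cournot equilibrium, symmetry and the first-order condition give q = (235.5 − 196.5)/(10) = 3.9. So Q = 15.6 and P = 204.3.
Perfect competition: P = MC = 196.5, so 235.5 − 2Q = 196.5 and Q = 19.5.

Cournot: Q = 15.6; Competition: Q = 19.5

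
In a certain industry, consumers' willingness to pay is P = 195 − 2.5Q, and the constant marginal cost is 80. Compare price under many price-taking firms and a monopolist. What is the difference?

Competitive firms price at marginal cost: P = 80, giving Q = 46.
The monopolist equates marginal revenue to marginal cost: 195 − 5Q = 80, so Q = 23. From demand, P = 137.5.
Change in price: 137.5 − 80 = 57.5.

P rises by 57.5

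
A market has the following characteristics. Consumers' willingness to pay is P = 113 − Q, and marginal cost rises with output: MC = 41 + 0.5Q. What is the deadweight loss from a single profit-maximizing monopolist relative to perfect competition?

DWL = 276.48

Under competition P = MC: 113 − Q = 41 + 0.5Q ⇒ Q = 48, P = 65.
Monopoly sets MR = MC: 113 − 2Q = 41 + 0.5Q ⇒ Q = 28.8, P = 113 − 28.8 = 84.2.
CS = ½·(113 − 65)·48 = 1152; PS = (65·48 − 41·48 − ½·0.5·48²) = 576; TS = 1728.
CS = ½·(113 − 84.2)·28.8 = 414.72; PS = (84.2·28.8 − 41·28.8 − ½·0.5·28.8²) = 1036.8; TS = 1451.52.
DWL = 1728 − 1451.52 = 276.48.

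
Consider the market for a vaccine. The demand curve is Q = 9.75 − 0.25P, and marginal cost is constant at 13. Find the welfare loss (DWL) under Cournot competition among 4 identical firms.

Inverting demand: P = 39 − 4Q.
Under competition P = MC = 13, so Q = (39 − 13)/4 = 6.5.
Cournot with 4 identical firms: the symmetric best-response condition is 39 − 20q = 13. Each firm produces q = 1.3, total output Q = 5.2, price P = 18.2.
DWL is the triangle between Q = 5.2 and Q = 6.5: ½·(6.5 − 5.2)·(18.2 − 13) = 3.38.

DWL = 3.38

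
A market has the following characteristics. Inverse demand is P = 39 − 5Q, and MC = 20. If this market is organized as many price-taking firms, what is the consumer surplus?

Competitive firms price at marginal cost: P = 20, giving Q = 3.8.
CS = ½·(39 − 20)·3.8 = 36.1.

CS = 36.1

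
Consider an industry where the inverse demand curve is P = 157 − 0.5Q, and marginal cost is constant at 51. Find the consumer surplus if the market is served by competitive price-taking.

CS = 11236

Perfect competition: P = MC = 51, so 157 − 0.5Q = 51 and Q = 212.
CS = ½·(157 − 51)·212 = 11236.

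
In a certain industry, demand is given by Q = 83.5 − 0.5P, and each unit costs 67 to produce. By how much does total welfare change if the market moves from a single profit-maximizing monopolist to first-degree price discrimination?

Total welfare rises by 625

Inverting demand: P = 167 − 2Q.
A monopolist chooses Q where MR = MC. MR = 167 − 4Q; setting this equal to 67 gives Q = 25 and P = 117.
CS = ½·(167 − 117)·25 = 625; PS = (117 − 67)·25 = 1250; TS = 1875.
Under first-degree price discrimination the firm charges each unit its demand price and produces up to where P = MC, i.e. Q = 50. Consumer surplus is zero; producer surplus equals total surplus.
TS = 2500 (equal to competitive TS).
Change in total welfare: 2500 − 1875 = 625.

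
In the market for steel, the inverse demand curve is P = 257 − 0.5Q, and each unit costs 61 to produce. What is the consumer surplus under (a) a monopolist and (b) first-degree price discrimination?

Monopoly: CS = 9604; Perfect PD: CS = 0

Monopoly sets MR = MC: 257 − Q = 61 ⇒ Q = 196, P = 257 − 0.5·196 = 159.
CS = ½·(257 − 159)·196 = 9604.
A perfectly discriminating monopolist sells every unit with P(Q) ≥ MC(Q), so output equals the competitive quantity Q = 392. Each buyer pays their reservation price, so CS = 0 and the firm captures all surplus.
CS = 0.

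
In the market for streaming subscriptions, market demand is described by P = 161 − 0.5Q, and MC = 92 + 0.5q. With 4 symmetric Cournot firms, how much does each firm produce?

q_i = 23

Cournot with 4 identical firms: the symmetric best-response condition is 161 − 2.5q = 92 + 0.5q. Each firm produces q = 23, total output Q = 92, price P = 115.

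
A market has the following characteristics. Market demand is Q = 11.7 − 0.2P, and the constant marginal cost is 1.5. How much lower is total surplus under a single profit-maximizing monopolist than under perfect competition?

Inverting demand: P = 58.5 − 5Q.
Under competition P = MC = 1.5, so Q = (58.5 − 1.5)/5 = 11.4.
CS = ½·(58.5 − 1.5)·11.4 = 324.9; PS = (1.5 − 1.5)·11.4 = 0; TS = 324.9.
Monopoly sets MR = MC: 58.5 − 10Q = 1.5 ⇒ Q = 5.7, P = 58.5 − 5·5.7 = 30.
CS = ½·(58.5 − 30)·5.7 = 81.225; PS = (30 − 1.5)·5.7 = 162.45; TS = 243.675.
Change in total surplus: 243.675 − 324.9 = −81.225.

TS falls by 81.225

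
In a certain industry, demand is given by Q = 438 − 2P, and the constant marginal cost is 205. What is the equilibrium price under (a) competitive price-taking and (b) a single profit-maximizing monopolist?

Inverting demand: P = 219 − 0.5Q.
Perfect competition: P = MC = 205, so 219 − 0.5Q = 205 and Q = 28.
The monopolist equates marginal revenue to marginal cost: 219 − Q = 205, so Q = 14. From demand, P = 212.

Competition: P = 205; Monopoly: P = 212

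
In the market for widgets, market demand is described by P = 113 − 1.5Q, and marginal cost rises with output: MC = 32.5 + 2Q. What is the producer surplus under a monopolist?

The monopolist equates marginal revenue to marginal cost: 113 − 3Q = 32.5 + 2Q, so Q = 16.1. From demand, P = 88.85.
PS = P·Q − VC(Q) = 88.85·16.1 − (32.5·16.1 + ½·2·16.1²) = 648.025.

PS = 648.025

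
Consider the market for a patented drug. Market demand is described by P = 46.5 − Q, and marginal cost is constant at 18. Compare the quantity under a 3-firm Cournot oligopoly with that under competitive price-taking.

Cournot: Q = 21.375; Competition: Q = 28.5

In a 3-firm Cournot equilibrium, symmetry and the first-order condition give q = (46.5 − 18)/(4) = 7.125. So Q = 21.375 and P = 25.125.
Under competition P = MC = 18, so Q = (46.5 − 18)/1 = 28.5.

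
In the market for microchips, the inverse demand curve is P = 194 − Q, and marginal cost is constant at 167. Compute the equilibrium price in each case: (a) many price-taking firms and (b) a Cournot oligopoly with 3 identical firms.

Under competition P = MC = 167, so Q = (194 − 167)/1 = 27.
In a 3-firm Cournot equilibrium, symmetry and the first-order condition give q = (194 − 167)/(4) = 6.75. So Q = 20.25 and P = 173.75.

Competition: P = 167; Cournot: P = 173.75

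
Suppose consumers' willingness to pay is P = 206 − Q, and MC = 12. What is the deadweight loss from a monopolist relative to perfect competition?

Perfect competition: P = MC = 12, so 206 − Q = 12 and Q = 194.
The monopolist equates marginal revenue to marginal cost: 206 − 2Q = 12, so Q = 97. From demand, P = 109.
DWL is the triangle between Q = 97 and Q = 194: ½·(194 − 97)·(109 − 12) = 4704.5.

DWL = 4704.5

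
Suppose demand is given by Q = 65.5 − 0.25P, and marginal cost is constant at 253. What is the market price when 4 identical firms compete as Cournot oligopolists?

Inverting demand: P = 262 − 4Q.
With 4 symmetric Cournot firms, each firm's FOC gives 262 − 20q = 253, so q = 0.45, Q = 4·0.45 = 1.8, and P = 254.8.

P = 254.8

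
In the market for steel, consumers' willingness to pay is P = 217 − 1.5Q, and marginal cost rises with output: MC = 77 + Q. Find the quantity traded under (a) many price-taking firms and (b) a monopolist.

Under competition P = MC: 217 − 1.5Q = 77 + Q ⇒ Q = 56, P = 133.
The monopolist equates marginal revenue to marginal cost: 217 − 3Q = 77 + Q, so Q = 35. From demand, P = 164.5.

Competition: Q = 56; Monopoly: Q = 35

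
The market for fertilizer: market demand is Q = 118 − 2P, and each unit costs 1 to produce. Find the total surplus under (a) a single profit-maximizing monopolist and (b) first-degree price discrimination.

Inverting demand: P = 59 − 0.5Q.
Monopoly sets MR = MC: 59 − Q = 1 ⇒ Q = 58, P = 59 − 0.5·58 = 30.
CS = ½·(59 − 30)·58 = 841; PS = (30 − 1)·58 = 1682; TS = 2523.
With perfect price discrimination, output is the efficient level Q = 116 (where demand meets MC), but every buyer pays their willingness to pay: CS = 0 and PS = total surplus.
TS = 3364 (equal to competitive TS).

Monopoly: TS = 2523; Perfect PD: TS = 3364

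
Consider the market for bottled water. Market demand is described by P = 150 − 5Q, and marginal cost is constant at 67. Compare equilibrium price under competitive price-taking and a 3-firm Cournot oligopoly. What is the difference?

Perfect competition: P = MC = 67, so 150 − 5Q = 67 and Q = 16.6.
Cournot with 3 identical firms: the symmetric best-response condition is 150 − 20q = 67. Each firm produces q = 4.15, total output Q = 12.45, price P = 87.75.
Change in equilibrium price: 87.75 − 67 = 20.75.

P rises by 20.75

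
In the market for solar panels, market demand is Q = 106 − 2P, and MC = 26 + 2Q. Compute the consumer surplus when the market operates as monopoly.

Inverting demand: P = 53 − 0.5Q.
Monopoly sets MR = MC: 53 − Q = 26 + 2Q ⇒ Q = 9, P = 53 − 0.5·9 = 48.5.
CS = ½·(53 − 48.5)·9 = 20.25.

CS = 20.25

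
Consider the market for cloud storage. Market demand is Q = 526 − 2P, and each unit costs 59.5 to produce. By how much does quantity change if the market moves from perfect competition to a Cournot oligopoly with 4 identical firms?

Quantity falls by 81.4

Inverting demand: P = 263 − 0.5Q.
Competitive firms price at marginal cost: P = 59.5, giving Q = 407.
Cournot with 4 identical firms: the symmetric best-response condition is 263 − 2.5q = 59.5. Each firm produces q = 81.4, total output Q = 325.6, price P = 100.2.
Change in quantity: 325.6 − 407 = −81.4.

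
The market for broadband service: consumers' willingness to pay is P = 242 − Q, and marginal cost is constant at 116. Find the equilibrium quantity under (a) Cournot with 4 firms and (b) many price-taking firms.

Cournot: Q = 100.8; Competition: Q = 126

Cournot with 4 identical firms: the symmetric best-response condition is 242 − 5q = 116. Each firm produces q = 25.2, total output Q = 100.8, price P = 141.2.
Under competition P = MC = 116, so Q = (242 − 116)/1 = 126.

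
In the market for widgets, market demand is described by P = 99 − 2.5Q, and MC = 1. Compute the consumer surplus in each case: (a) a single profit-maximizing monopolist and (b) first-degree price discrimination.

Monopoly: CS = 480.2; Perfect PD: CS = 0

The monopolist equates marginal revenue to marginal cost: 99 − 5Q = 1, so Q = 19.6. From demand, P = 50.
CS = ½·(99 − 50)·19.6 = 480.2.
With perfect price discrimination, output is the efficient level Q = 39.2 (where demand meets MC), but every buyer pays their willingness to pay: CS = 0 and PS = total surplus.
CS = 0.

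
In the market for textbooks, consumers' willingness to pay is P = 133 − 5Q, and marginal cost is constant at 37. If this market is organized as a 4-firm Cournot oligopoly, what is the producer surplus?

Cournot with 4 identical firms: the symmetric best-response condition is 133 − 25q = 37. Each firm produces q = 3.84, total output Q = 15.36, price P = 56.2.
PS = (56.2 − 37)·15.36 = 294.912.

PS = 294.912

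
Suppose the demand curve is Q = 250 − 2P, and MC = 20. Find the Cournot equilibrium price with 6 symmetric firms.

P = 35

Inverting demand: P = 125 − 0.5Q.
In a 6-firm Cournot equilibrium, symmetry and the first-order condition give q = (125 − 20)/(3.5) = 30. So Q = 180 and P = 35.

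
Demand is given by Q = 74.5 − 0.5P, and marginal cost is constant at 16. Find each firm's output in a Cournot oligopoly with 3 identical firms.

Inverting demand: P = 149 − 2Q.
With 3 symmetric Cournot firms, each firm's FOC gives 149 − 8q = 16, so q = 16.625, Q = 3·16.625 = 49.875, and P = 49.25.

q_i = 16.625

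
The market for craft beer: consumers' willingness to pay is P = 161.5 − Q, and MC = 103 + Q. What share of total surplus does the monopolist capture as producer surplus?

PS/TS = 0.75

A monopolist chooses Q where MR = MC. MR = 161.5 − 2Q; setting this equal to 103 + Q gives Q = 19.5 and P = 142.
CS = ½·(161.5 − 142)·19.5 = 190.125.
PS = P·Q − VC(Q) = 142·19.5 − (103·19.5 + ½·1·19.5²) = 570.375.
Share captured = PS/TS = 570.375/760.5 = 0.75.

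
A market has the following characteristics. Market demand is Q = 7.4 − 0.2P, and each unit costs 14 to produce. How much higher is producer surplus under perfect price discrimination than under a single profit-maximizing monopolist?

Inverting demand: P = 37 − 5Q.
Monopoly sets MR = MC: 37 − 10Q = 14 ⇒ Q = 2.3, P = 37 − 5·2.3 = 25.5.
PS = (25.5 − 14)·2.3 = 26.45.
A perfectly discriminating monopolist sells every unit with P(Q) ≥ MC(Q), so output equals the competitive quantity Q = 4.6. Each buyer pays their reservation price, so CS = 0 and the firm captures all surplus.
PS = ½·(37 − 14)·4.6 = 52.9.
Change in producer surplus: 52.9 − 26.45 = 26.45.

Producer surplus rises by 26.45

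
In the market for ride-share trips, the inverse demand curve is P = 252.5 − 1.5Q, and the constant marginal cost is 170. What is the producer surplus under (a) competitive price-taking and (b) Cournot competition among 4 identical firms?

Competition: PS = 0; Cournot: PS = 726

Competitive firms price at marginal cost: P = 170, giving Q = 55.
PS = (170 − 170)·55 = 0.
With 4 symmetric Cournot firms, each firm's FOC gives 252.5 − 7.5q = 170, so q = 11, Q = 4·11 = 44, and P = 186.5.
PS = (186.5 − 170)·44 = 726.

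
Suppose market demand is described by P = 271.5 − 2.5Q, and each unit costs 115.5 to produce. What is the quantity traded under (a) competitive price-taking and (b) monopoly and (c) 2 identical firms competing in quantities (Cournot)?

Competitive firms price at marginal cost: P = 115.5, giving Q = 62.4.
A monopolist chooses Q where MR = MC. MR = 271.5 − 5Q; setting this equal to 115.5 gives Q = 31.2 and P = 193.5.
With 2 symmetric Cournot firms, each firm's FOC gives 271.5 − 7.5q = 115.5, so q = 20.8, Q = 2·20.8 = 41.6, and P = 167.5.

Competition: Q = 62.4; Monopoly: Q = 31.2; Cournot: Q = 41.6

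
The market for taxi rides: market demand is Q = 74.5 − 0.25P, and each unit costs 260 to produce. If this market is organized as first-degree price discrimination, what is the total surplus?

TS = 180.5

Inverting demand: P = 298 − 4Q.
With perfect price discrimination, output is the efficient level Q = 9.5 (where demand meets MC), but every buyer pays their willingness to pay: CS = 0 and PS = total surplus.
TS = 180.5 (equal to competitive TS).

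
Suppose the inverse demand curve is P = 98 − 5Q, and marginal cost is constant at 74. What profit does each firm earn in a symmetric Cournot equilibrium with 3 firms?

π_i = 7.2

With 3 symmetric Cournot firms, each firm's FOC gives 98 − 20q = 74, so q = 1.2, Q = 3·1.2 = 3.6, and P = 80.
Each firm's profit = (80 − 74)·1.2 = 7.2.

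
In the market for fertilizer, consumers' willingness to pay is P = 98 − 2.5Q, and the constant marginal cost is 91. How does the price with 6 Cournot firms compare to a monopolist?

In a 6-firm Cournot equilibrium, symmetry and the first-order condition give q = (98 − 91)/(17.5) = 0.4. So Q = 2.4 and P = 92.
The monopolist equates marginal revenue to marginal cost: 98 − 5Q = 91, so Q = 1.4. From demand, P = 94.5.

Cournot: P = 92; Monopoly: P = 94.5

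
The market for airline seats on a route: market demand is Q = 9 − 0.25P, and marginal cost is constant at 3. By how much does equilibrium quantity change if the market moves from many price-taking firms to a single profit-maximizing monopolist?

Q falls by 4.125

Inverting demand: P = 36 − 4Q.
Competitive firms price at marginal cost: P = 3, giving Q = 8.25.
Monopoly sets MR = MC: 36 − 8Q = 3 ⇒ Q = 4.125, P = 36 − 4·4.125 = 19.5.
Change in equilibrium quantity: 4.125 − 8.25 = −4.125.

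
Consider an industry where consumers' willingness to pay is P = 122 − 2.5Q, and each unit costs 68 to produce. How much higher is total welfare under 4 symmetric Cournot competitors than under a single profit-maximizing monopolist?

Monopoly sets MR = MC: 122 − 5Q = 68 ⇒ Q = 10.8, P = 122 − 2.5·10.8 = 95.
CS = ½·(122 − 95)·10.8 = 145.8; PS = (95 − 68)·10.8 = 291.6; TS = 437.4.
Cournot with 4 identical firms: the symmetric best-response condition is 122 − 12.5q = 68. Each firm produces q = 4.32, total output Q = 17.28, price P = 78.8.
CS = ½·(122 − 78.8)·17.28 = 373.248; PS = (78.8 − 68)·17.28 = 186.624; TS = 559.872.
Change in total welfare: 559.872 − 437.4 = 122.472.

TS rises by 122.472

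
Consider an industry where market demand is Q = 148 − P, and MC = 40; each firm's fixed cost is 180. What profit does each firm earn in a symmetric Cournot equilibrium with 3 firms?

π_i = 549

Inverting demand: P = 148 − Q.
Cournot with 3 identical firms: the symmetric best-response condition is 148 − 4q = 40. Each firm produces q = 27, total output Q = 81, price P = 67.
Each firm's profit = (67 − 40)·27 − 180 = 549.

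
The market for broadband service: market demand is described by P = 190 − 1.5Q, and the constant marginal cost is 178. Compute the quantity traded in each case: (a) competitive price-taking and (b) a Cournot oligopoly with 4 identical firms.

Competition: Q = 8; Cournot: Q = 6.4

Competitive firms price at marginal cost: P = 178, giving Q = 8.
With 4 symmetric Cournot firms, each firm's FOC gives 190 − 7.5q = 178, so q = 1.6, Q = 4·1.6 = 6.4, and P = 180.4.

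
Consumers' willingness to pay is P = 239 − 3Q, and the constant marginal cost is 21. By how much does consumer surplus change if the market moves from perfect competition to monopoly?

Competitive firms price at marginal cost: P = 21, giving Q = 218/3.
CS = ½·(239 − 21)·218/3 = 23762/3.
Monopoly sets MR = MC: 239 − 6Q = 21 ⇒ Q = 109/3, P = 239 − 3·109/3 = 130.
CS = ½·(239 − 130)·109/3 = 11881/6.
Change in consumer surplus: 11881/6 − 23762/3 = −5940.5.

Consumer surplus falls by 5940.5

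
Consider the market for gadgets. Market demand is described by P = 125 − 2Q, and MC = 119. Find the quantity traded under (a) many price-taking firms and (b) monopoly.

Competitive firms price at marginal cost: P = 119, giving Q = 3.
A monopolist chooses Q where MR = MC. MR = 125 − 4Q; setting this equal to 119 gives Q = 1.5 and P = 122.

Competition: Q = 3; Monopoly: Q = 1.5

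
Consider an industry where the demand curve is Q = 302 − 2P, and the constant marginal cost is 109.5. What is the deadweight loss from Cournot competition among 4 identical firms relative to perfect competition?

DWL = 68.89

Inverting demand: P = 151 − 0.5Q.
Competitive firms price at marginal cost: P = 109.5, giving Q = 83.
Cournot with 4 identical firms: the symmetric best-response condition is 151 − 2.5q = 109.5. Each firm produces q = 16.6, total output Q = 66.4, price P = 117.8.
DWL is the triangle between Q = 66.4 and Q = 83: ½·(83 − 66.4)·(117.8 − 109.5) = 68.89.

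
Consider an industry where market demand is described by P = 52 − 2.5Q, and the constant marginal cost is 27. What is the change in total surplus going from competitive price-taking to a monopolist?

Perfect competition: P = MC = 27, so 52 − 2.5Q = 27 and Q = 10.
CS = ½·(52 − 27)·10 = 125; PS = (27 − 27)·10 = 0; TS = 125.
A monopolist chooses Q where MR = MC. MR = 52 − 5Q; setting this equal to 27 gives Q = 5 and P = 39.5.
CS = ½·(52 − 39.5)·5 = 31.25; PS = (39.5 − 27)·5 = 62.5; TS = 93.75.
Change in total surplus: 93.75 − 125 = −31.25.

TS falls by 31.25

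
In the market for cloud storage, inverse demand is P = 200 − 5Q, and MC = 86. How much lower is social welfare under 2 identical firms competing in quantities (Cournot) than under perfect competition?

TS falls by 144.4

Perfect competition: P = MC = 86, so 200 − 5Q = 86 and Q = 22.8.
CS = ½·(200 − 86)·22.8 = 1299.6; PS = (86 − 86)·22.8 = 0; TS = 1299.6.
Cournot with 2 identical firms: the symmetric best-response condition is 200 − 15q = 86. Each firm produces q = 7.6, total output Q = 15.2, price P = 124.
CS = ½·(200 − 124)·15.2 = 577.6; PS = (124 − 86)·15.2 = 577.6; TS = 1155.2.
Change in social welfare: 1155.2 − 1299.6 = −144.4.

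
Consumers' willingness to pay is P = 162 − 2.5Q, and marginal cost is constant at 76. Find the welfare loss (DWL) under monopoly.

DWL = 369.8

Under competition P = MC = 76, so Q = (162 − 76)/2.5 = 34.4.
The monopolist equates marginal revenue to marginal cost: 162 − 5Q = 76, so Q = 17.2. From demand, P = 119.
DWL is the triangle between Q = 17.2 and Q = 34.4: ½·(34.4 − 17.2)·(119 − 76) = 369.8.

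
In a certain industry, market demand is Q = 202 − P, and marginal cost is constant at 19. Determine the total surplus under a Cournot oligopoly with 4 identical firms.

Inverting demand: P = 202 − Q.
In a 4-firm Cournot equilibrium, symmetry and the first-order condition give q = (202 − 19)/(5) = 36.6. So Q = 146.4 and P = 55.6.
CS = ½·(202 − 55.6)·146.4 = 10716.48; PS = (55.6 − 19)·146.4 = 5358.24; TS = 16074.72.

TS = 16074.72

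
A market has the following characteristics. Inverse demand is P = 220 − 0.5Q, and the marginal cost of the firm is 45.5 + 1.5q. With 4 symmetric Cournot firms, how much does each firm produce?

In a 4-firm Cournot equilibrium, symmetry and the first-order condition give q = (220 − 45.5)/(4) = 43.625. So Q = 174.5 and P = 132.75.

q_i = 43.625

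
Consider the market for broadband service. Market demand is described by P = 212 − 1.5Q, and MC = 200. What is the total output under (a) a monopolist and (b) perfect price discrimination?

Monopoly sets MR = MC: 212 − 3Q = 200 ⇒ Q = 4, P = 212 − 1.5·4 = 206.
A perfectly discriminating monopolist sells every unit with P(Q) ≥ MC(Q), so output equals the competitive quantity Q = 8. Each buyer pays their reservation price, so CS = 0 and the firm captures all surplus.

Monopoly: Q = 4; Perfect PD: Q = 8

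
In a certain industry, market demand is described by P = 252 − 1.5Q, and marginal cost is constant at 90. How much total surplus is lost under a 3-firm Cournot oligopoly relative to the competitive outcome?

DWL = 546.75

Competitive firms price at marginal cost: P = 90, giving Q = 108.
In a 3-firm Cournot equilibrium, symmetry and the first-order condition give q = (252 − 90)/(6) = 27. So Q = 81 and P = 130.5.
DWL is the triangle between Q = 81 and Q = 108: ½·(108 − 81)·(130.5 − 90) = 546.75.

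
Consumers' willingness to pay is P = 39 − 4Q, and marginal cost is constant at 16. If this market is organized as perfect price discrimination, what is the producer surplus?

PS = 66.125

With perfect price discrimination, output is the efficient level Q = 5.75 (where demand meets MC), but every buyer pays their willingness to pay: CS = 0 and PS = total surplus.
PS = ½·(39 − 16)·5.75 = 66.125.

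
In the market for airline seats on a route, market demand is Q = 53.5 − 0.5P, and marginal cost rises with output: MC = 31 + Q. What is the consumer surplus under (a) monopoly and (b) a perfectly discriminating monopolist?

Inverting demand: P = 107 − 2Q.
A monopolist chooses Q where MR = MC. MR = 107 − 4Q; setting this equal to 31 + Q gives Q = 15.2 and P = 76.6.
CS = ½·(107 − 76.6)·15.2 = 231.04.
With perfect price discrimination, output is the efficient level Q = 76/3 (where demand meets MC), but every buyer pays their willingness to pay: CS = 0 and PS = total surplus.
CS = 0.

Monopoly: CS = 231.04; Perfect PD: CS = 0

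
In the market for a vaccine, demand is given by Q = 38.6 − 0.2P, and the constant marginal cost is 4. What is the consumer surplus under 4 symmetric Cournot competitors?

Inverting demand: P = 193 − 5Q.
In a 4-firm Cournot equilibrium, symmetry and the first-order condition give q = (193 − 4)/(25) = 7.56. So Q = 30.24 and P = 41.8.
CS = ½·(193 − 41.8)·30.24 = 2286.144.

CS = 2286.144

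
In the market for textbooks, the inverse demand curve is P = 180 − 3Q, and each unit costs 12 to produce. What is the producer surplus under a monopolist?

Monopoly sets MR = MC: 180 − 6Q = 12 ⇒ Q = 28, P = 180 − 3·28 = 96.
PS = (96 − 12)·28 = 2352.

PS = 2352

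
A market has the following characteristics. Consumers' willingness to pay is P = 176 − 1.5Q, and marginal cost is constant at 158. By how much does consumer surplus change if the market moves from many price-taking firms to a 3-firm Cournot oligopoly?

CS falls by 47.25

Under competition P = MC = 158, so Q = (176 − 158)/1.5 = 12.
CS = ½·(176 − 158)·12 = 108.
In a 3-firm Cournot equilibrium, symmetry and the first-order condition give q = (176 − 158)/(6) = 3. So Q = 9 and P = 162.5.
CS = ½·(176 − 162.5)·9 = 60.75.
Change in consumer surplus: 60.75 − 108 = −47.25.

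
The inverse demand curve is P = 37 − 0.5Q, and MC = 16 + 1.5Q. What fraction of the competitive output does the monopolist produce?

Q_m/Q_c = 0.8

A monopolist chooses Q where MR = MC. MR = 37 − Q; setting this equal to 16 + 1.5Q gives Q = 8.4 and P = 32.8.
Under competition P = MC: 37 − 0.5Q = 16 + 1.5Q ⇒ Q = 10.5, P = 31.75.
Ratio Q_m/Q_c = 8.4/10.5 = 0.8.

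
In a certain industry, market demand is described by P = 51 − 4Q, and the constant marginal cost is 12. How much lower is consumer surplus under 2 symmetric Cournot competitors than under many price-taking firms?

Consumer surplus falls by 105.625

Competitive firms price at marginal cost: P = 12, giving Q = 9.75.
CS = ½·(51 − 12)·9.75 = 190.125.
With 2 symmetric Cournot firms, each firm's FOC gives 51 − 12q = 12, so q = 3.25, Q = 2·3.25 = 6.5, and P = 25.
CS = ½·(51 − 25)·6.5 = 84.5.
Change in consumer surplus: 84.5 − 190.125 = −105.625.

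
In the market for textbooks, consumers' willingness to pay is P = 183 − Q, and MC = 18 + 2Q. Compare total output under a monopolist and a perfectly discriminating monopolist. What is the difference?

Q rises by 13.75

Monopoly sets MR = MC: 183 − 2Q = 18 + 2Q ⇒ Q = 41.25, P = 183 − 41.25 = 141.75.
Under first-degree price discrimination the firm charges each unit its demand price and produces up to where P = MC, i.e. Q = 55. Consumer surplus is zero; producer surplus equals total surplus.
Change in total output: 55 − 41.25 = 13.75.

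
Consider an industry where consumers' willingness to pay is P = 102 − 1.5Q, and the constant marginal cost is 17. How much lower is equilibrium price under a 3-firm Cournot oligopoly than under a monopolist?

P falls by 21.25

Monopoly sets MR = MC: 102 − 3Q = 17 ⇒ Q = 85/3, P = 102 − 1.5·85/3 = 59.5.
Cournot with 3 identical firms: the symmetric best-response condition is 102 − 6q = 17. Each firm produces q = 85/6, total output Q = 42.5, price P = 38.25.
Change in equilibrium price: 38.25 − 59.5 = −21.25.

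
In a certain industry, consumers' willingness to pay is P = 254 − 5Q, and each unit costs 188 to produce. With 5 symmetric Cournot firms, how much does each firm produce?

q_i = 2.2

With 5 symmetric Cournot firms, each firm's FOC gives 254 − 30q = 188, so q = 2.2, Q = 5·2.2 = 11, and P = 199.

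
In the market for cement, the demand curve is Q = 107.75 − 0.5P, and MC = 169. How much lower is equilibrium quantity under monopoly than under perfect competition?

Equilibrium quantity falls by 11.625

Inverting demand: P = 215.5 − 2Q.
Competitive firms price at marginal cost: P = 169, giving Q = 23.25.
The monopolist equates marginal revenue to marginal cost: 215.5 − 4Q = 169, so Q = 11.625. From demand, P = 192.25.
Change in equilibrium quantity: 11.625 − 23.25 = −11.625.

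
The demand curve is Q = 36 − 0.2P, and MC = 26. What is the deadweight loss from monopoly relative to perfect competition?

DWL = 592.9

Inverting demand: P = 180 − 5Q.
Perfect competition: P = MC = 26, so 180 − 5Q = 26 and Q = 30.8.
A monopolist chooses Q where MR = MC. MR = 180 − 10Q; setting this equal to 26 gives Q = 15.4 and P = 103.
DWL is the triangle between Q = 15.4 and Q = 30.8: ½·(30.8 − 15.4)·(103 − 26) = 592.9.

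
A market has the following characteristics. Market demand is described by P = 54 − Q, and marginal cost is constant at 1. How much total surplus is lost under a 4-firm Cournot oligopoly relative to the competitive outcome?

Perfect competition: P = MC = 1, so 54 − Q = 1 and Q = 53.
Cournot with 4 identical firms: the symmetric best-response condition is 54 − 5q = 1. Each firm produces q = 10.6, total output Q = 42.4, price P = 11.6.
DWL is the triangle between Q = 42.4 and Q = 53: ½·(53 − 42.4)·(11.6 − 1) = 56.18.

DWL = 56.18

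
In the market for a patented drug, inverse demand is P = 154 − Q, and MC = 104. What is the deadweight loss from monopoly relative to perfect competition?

Competitive firms price at marginal cost: P = 104, giving Q = 50.
Monopoly sets MR = MC: 154 − 2Q = 104 ⇒ Q = 25, P = 154 − 25 = 129.
DWL is the triangle between Q = 25 and Q = 50: ½·(50 − 25)·(129 − 104) = 312.5.

DWL = 312.5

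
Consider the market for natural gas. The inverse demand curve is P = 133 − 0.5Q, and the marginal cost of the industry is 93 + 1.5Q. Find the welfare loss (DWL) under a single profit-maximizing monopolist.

DWL = 16

Under competition P = MC: 133 − 0.5Q = 93 + 1.5Q ⇒ Q = 20, P = 123.
A monopolist chooses Q where MR = MC. MR = 133 − Q; setting this equal to 93 + 1.5Q gives Q = 16 and P = 125.
CS = ½·(133 − 123)·20 = 100; PS = (123·20 − 93·20 − ½·1.5·20²) = 300; TS = 400.
CS = ½·(133 − 125)·16 = 64; PS = (125·16 − 93·16 − ½·1.5·16²) = 320; TS = 384.
DWL = 400 − 384 = 16.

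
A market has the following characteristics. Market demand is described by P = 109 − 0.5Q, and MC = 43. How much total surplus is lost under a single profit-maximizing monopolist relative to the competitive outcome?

DWL = 1089

Under competition P = MC = 43, so Q = (109 − 43)/0.5 = 132.
Monopoly sets MR = MC: 109 − Q = 43 ⇒ Q = 66, P = 109 − 0.5·66 = 76.
DWL is the triangle between Q = 66 and Q = 132: ½·(132 − 66)·(76 − 43) = 1089.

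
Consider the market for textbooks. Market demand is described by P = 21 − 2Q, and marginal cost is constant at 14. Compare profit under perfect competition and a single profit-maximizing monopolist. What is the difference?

Profit rises by 6.125

Competitive firms price at marginal cost: P = 14, giving Q = 3.5.
Profit = (14 − 14)·3.5 = 0.
Monopoly sets MR = MC: 21 − 4Q = 14 ⇒ Q = 1.75, P = 21 − 2·1.75 = 17.5.
Profit = (17.5 − 14)·1.75 = 6.125.
Change in profit: 6.125 − 0 = 6.125.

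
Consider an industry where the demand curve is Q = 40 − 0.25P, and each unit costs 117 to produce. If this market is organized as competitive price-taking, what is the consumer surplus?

CS = 231.125

Inverting demand: P = 160 − 4Q.
Under competition P = MC = 117, so Q = (160 − 117)/4 = 10.75.
CS = ½·(160 − 117)·10.75 = 231.125.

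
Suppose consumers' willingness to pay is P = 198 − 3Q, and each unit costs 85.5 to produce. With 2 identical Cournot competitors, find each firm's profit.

With 2 symmetric Cournot firms, each firm's FOC gives 198 − 9q = 85.5, so q = 12.5, Q = 2·12.5 = 25, and P = 123.
Each firm's profit = (123 − 85.5)·12.5 = 468.75.

π_i = 468.75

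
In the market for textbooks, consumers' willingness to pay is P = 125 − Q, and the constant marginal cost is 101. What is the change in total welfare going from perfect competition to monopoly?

TS falls by 72

Under competition P = MC = 101, so Q = (125 − 101)/1 = 24.
CS = ½·(125 − 101)·24 = 288; PS = (101 − 101)·24 = 0; TS = 288.
Monopoly sets MR = MC: 125 − 2Q = 101 ⇒ Q = 12, P = 125 − 12 = 113.
CS = ½·(125 − 113)·12 = 72; PS = (113 − 101)·12 = 144; TS = 216.
Change in total welfare: 216 − 288 = −72.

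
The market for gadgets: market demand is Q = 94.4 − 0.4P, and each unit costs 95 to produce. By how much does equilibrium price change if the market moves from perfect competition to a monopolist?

Equilibrium price rises by 70.5

Inverting demand: P = 236 − 2.5Q.
Perfect competition: P = MC = 95, so 236 − 2.5Q = 95 and Q = 56.4.
Monopoly sets MR = MC: 236 − 5Q = 95 ⇒ Q = 28.2, P = 236 − 2.5·28.2 = 165.5.
Change in equilibrium price: 165.5 − 95 = 70.5.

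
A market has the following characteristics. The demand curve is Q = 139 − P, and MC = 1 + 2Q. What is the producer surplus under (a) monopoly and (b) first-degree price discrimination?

Inverting demand: P = 139 − Q.
The monopolist equates marginal revenue to marginal cost: 139 − 2Q = 1 + 2Q, so Q = 34.5. From demand, P = 104.5.
PS = P·Q − VC(Q) = 104.5·34.5 − (1·34.5 + ½·2·34.5²) = 2380.5.
With perfect price discrimination, output is the efficient level Q = 46 (where demand meets MC), but every buyer pays their willingness to pay: CS = 0 and PS = total surplus.
PS = ½·(139 − 1)·46 = 3174.

Monopoly: PS = 2380.5; Perfect PD: PS = 3174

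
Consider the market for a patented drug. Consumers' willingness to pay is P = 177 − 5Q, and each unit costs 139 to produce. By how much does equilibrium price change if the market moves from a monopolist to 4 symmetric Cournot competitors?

P falls by 11.4

Monopoly sets MR = MC: 177 − 10Q = 139 ⇒ Q = 3.8, P = 177 − 5·3.8 = 158.
In a 4-firm Cournot equilibrium, symmetry and the first-order condition give q = (177 − 139)/(25) = 1.52. So Q = 6.08 and P = 146.6.
Change in equilibrium price: 146.6 − 158 = −11.4.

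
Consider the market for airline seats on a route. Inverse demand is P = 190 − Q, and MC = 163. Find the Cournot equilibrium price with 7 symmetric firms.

P = 166.375

With 7 symmetric Cournot firms, each firm's FOC gives 190 − 8q = 163, so q = 3.375, Q = 7·3.375 = 23.625, and P = 166.375.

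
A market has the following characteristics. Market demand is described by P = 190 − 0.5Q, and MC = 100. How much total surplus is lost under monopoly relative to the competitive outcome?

DWL = 2025

Under competition P = MC = 100, so Q = (190 − 100)/0.5 = 180.
A monopolist chooses Q where MR = MC. MR = 190 − Q; setting this equal to 100 gives Q = 90 and P = 145.
DWL is the triangle between Q = 90 and Q = 180: ½·(180 − 90)·(145 − 100) = 2025.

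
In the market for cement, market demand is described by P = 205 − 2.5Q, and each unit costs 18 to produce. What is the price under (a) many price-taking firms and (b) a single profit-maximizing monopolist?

Competition: P = 18; Monopoly: P = 111.5

Perfect competition: P = MC = 18, so 205 − 2.5Q = 18 and Q = 74.8.
Monopoly sets MR = MC: 205 − 5Q = 18 ⇒ Q = 37.4, P = 205 − 2.5·37.4 = 111.5.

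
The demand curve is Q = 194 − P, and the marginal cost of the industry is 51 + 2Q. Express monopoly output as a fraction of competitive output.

Q_m/Q_c = 0.75

Inverting demand: P = 194 − Q.
The monopolist equates marginal revenue to marginal cost: 194 − 2Q = 51 + 2Q, so Q = 35.75. From demand, P = 158.25.
Competitive equilibrium sets price equal to marginal cost: 194 − Q = 51 + 2Q, so Q = 143/3 and P = 439/3.
Ratio Q_m/Q_c = 35.75/(143/3) = 0.75.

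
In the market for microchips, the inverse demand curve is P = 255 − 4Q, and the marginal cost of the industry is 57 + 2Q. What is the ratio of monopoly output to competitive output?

The monopolist equates marginal revenue to marginal cost: 255 − 8Q = 57 + 2Q, so Q = 19.8. From demand, P = 175.8.
Competitive equilibrium sets price equal to marginal cost: 255 − 4Q = 57 + 2Q, so Q = 33 and P = 123.
Ratio Q_m/Q_c = 19.8/33 = 0.6.

Q_m/Q_c = 0.6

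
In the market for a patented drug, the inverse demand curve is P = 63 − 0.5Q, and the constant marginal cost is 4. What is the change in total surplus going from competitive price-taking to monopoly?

Under competition P = MC = 4, so Q = (63 − 4)/0.5 = 118.
CS = ½·(63 − 4)·118 = 3481; PS = (4 − 4)·118 = 0; TS = 3481.
Monopoly sets MR = MC: 63 − Q = 4 ⇒ Q = 59, P = 63 − 0.5·59 = 33.5.
CS = ½·(63 − 33.5)·59 = 870.25; PS = (33.5 − 4)·59 = 1740.5; TS = 2610.75.
Change in total surplus: 2610.75 − 3481 = −870.25.

TS falls by 870.25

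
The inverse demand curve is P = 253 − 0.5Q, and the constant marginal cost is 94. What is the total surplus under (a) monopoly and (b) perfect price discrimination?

A monopolist chooses Q where MR = MC. MR = 253 − Q; setting this equal to 94 gives Q = 159 and P = 173.5.
CS = ½·(253 − 173.5)·159 = 6320.25; PS = (173.5 − 94)·159 = 12640.5; TS = 18960.75.
Under first-degree price discrimination the firm charges each unit its demand price and produces up to where P = MC, i.e. Q = 318. Consumer surplus is zero; producer surplus equals total surplus.
TS = 25281 (equal to competitive TS).

Monopoly: TS = 18960.75; Perfect PD: TS = 25281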